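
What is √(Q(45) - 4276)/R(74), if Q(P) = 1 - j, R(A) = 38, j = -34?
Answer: I*√4241/38 ≈ 1.7138*I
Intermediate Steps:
Q(P) = 35 (Q(P) = 1 - 1*(-34) = 1 + 34 = 35)
√(Q(45) - 4276)/R(74) = √(35 - 4276)/38 = √(-4241)*(1/38) = (I*√4241)*(1/38) = I*√4241/38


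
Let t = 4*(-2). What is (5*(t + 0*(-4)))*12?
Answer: -480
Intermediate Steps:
t = -8
(5*(t + 0*(-4)))*12 = (5*(-8 + 0*(-4)))*12 = (5*(-8 + 0))*12 = (5*(-8))*12 = -40*12 = -480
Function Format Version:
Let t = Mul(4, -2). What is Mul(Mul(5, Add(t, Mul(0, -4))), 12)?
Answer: -480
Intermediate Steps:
t = -8
Mul(Mul(5, Add(t, Mul(0, -4))), 12) = Mul(Mul(5, Add(-8, Mul(0, -4))), 12) = Mul(Mul(5, Add(-8, 0)), 12) = Mul(Mul(5, -8), 12) = Mul(-40, 12) = -480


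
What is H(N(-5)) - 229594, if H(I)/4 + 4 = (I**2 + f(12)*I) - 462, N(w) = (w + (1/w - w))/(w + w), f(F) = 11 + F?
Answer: -144660099/625 ≈ -2.3146e+5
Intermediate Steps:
N(w) = 1/(2*w**2) (N(w) = 1/(w*((2*w))) = (1/(2*w))/w = 1/(2*w**2))
H(I) = -1864 + 4*I**2 + 92*I (H(I) = -16 + 4*((I**2 + (11 + 12)*I) - 462) = -16 + 4*((I**2 + 23*I) - 462) = -16 + 4*(-462 + I**2 + 23*I) = -16 + (-1848 + 4*I**2 + 92*I) = -1864 + 4*I**2 + 92*I)
H(N(-5)) - 229594 = (-1864 + 4*((1/2)/(-5)**2)**2 + 92*((1/2)/(-5)**2)) - 229594 = (-1864 + 4*((1/2)*(1/25))**2 + 92*((1/2)*(1/25))) - 229594 = (-1864 + 4*(1/50)**2 + 92*(1/50)) - 229594 = (-1864 + 4*(1/2500) + 46/25) - 229594 = (-1864 + 1/625 + 46/25) - 229594 = -1163849/625 - 229594 = -144660099/625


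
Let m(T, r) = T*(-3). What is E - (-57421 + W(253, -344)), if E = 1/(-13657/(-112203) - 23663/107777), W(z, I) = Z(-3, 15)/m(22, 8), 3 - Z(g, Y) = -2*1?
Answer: 320220691375561/5577702900 ≈ 57411.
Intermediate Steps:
Z(g, Y) = 5 (Z(g, Y) = 3 - (-2) = 3 - 1*(-2) = 3 + 2 = 5)
m(T, r) = -3*T
W(z, I) = -5/66 (W(z, I) = 5/((-3*22)) = 5/(-66) = 5*(-1/66) = -5/66)
E = -1727557533/169021300 (E = 1/(-13657*(-1/112203) - 23663*1/107777) = 1/(1951/16029 - 23663/107777) = 1/(-169021300/1727557533) = -1727557533/169021300 ≈ -10.221)
E - (-57421 + W(253, -344)) = -1727557533/169021300 - (-57421 - 5/66) = -1727557533/169021300 - 1*(-3789791/66) = -1727557533/169021300 + 3789791/66 = 320220691375561/5577702900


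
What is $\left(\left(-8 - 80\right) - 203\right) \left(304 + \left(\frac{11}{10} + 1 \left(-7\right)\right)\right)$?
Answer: $- \frac{867471}{10} \approx -86747.0$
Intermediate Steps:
$\left(\left(-8 - 80\right) - 203\right) \left(304 + \left(\frac{11}{10} + 1 \left(-7\right)\right)\right) = \left(\left(-8 - 80\right) - 203\right) \left(304 + \left(11 \cdot \frac{1}{10} - 7\right)\right) = \left(-88 - 203\right) \left(304 + \left(\frac{11}{10} - 7\right)\right) = - 291 \left(304 - \frac{59}{10}\right) = \left(-291\right) \frac{2981}{10} = - \frac{867471}{10}$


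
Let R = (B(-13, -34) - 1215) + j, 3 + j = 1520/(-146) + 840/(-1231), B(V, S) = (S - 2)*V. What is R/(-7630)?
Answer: 977059/9795067 ≈ 0.099750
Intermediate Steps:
B(V, S) = V*(-2 + S) (B(V, S) = (-2 + S)*V = V*(-2 + S))
j = -1266469/89863 (j = -3 + (1520/(-146) + 840/(-1231)) = -3 + (1520*(-1/146) + 840*(-1/1231)) = -3 + (-760/73 - 840/1231) = -3 - 996880/89863 = -1266469/89863 ≈ -14.093)
R = -68394130/89863 (R = (-13*(-2 - 34) - 1215) - 1266469/89863 = (-13*(-36) - 1215) - 1266469/89863 = (468 - 1215) - 1266469/89863 = -747 - 1266469/89863 = -68394130/89863 ≈ -761.09)
R/(-7630) = -68394130/89863/(-7630) = -68394130/89863*(-1/7630) = 977059/9795067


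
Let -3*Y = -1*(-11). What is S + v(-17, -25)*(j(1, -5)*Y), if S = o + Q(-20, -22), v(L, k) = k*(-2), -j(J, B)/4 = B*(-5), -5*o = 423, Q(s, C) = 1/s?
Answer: 1094921/60 ≈ 18249.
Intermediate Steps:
Y = -11/3 (Y = -(-1)*(-11)/3 = -1/3*11 = -11/3 ≈ -3.6667)
o = -423/5 (o = -1/5*423 = -423/5 ≈ -84.600)
j(J, B) = 20*B (j(J, B) = -4*B*(-5) = -(-20)*B = 20*B)
v(L, k) = -2*k
S = -1693/20 (S = -423/5 + 1/(-20) = -423/5 - 1/20 = -1693/20 ≈ -84.650)
S + v(-17, -25)*(j(1, -5)*Y) = -1693/20 + (-2*(-25))*((20*(-5))*(-11/3)) = -1693/20 + 50*(-100*(-11/3)) = -1693/20 + 50*(1100/3) = -1693/20 + 55000/3 = 1094921/60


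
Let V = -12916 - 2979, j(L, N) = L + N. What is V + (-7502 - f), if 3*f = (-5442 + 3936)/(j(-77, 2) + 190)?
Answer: -2690153/115 ≈ -23393.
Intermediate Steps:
f = -502/115 (f = ((-5442 + 3936)/((-77 + 2) + 190))/3 = (-1506/(-75 + 190))/3 = (-1506/115)/3 = (-1506*1/115)/3 = (⅓)*(-1506/115) = -502/115 ≈ -4.3652)
V = -15895
V + (-7502 - f) = -15895 + (-7502 - 1*(-502/115)) = -15895 + (-7502 + 502/115) = -15895 - 862228/115 = -2690153/115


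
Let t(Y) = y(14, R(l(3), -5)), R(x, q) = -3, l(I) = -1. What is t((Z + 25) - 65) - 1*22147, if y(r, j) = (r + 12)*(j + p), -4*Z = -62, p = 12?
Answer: -21913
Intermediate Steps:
Z = 31/2 (Z = -1/4*(-62) = 31/2 ≈ 15.500)
y(r, j) = (12 + j)*(12 + r) (y(r, j) = (r + 12)*(j + 12) = (12 + r)*(12 + j) = (12 + j)*(12 + r))
t(Y) = 234 (t(Y) = 144 + 12*(-3) + 12*14 - 3*14 = 144 - 36 + 168 - 42 = 234)
t((Z + 25) - 65) - 1*22147 = 234 - 1*22147 = 234 - 22147 = -21913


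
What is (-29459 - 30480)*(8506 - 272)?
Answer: -493537726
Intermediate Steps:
(-29459 - 30480)*(8506 - 272) = -59939*8234 = -493537726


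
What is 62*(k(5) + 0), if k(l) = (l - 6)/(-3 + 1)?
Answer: 31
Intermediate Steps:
k(l) = 3 - l/2 (k(l) = (-6 + l)/(-2) = (-6 + l)*(-1/2) = 3 - l/2)
62*(k(5) + 0) = 62*((3 - 1/2*5) + 0) = 62*((3 - 5/2) + 0) = 62*(1/2 + 0) = 62*(1/2) = 31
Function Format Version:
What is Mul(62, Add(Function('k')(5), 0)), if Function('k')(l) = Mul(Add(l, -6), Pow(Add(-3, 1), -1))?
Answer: 31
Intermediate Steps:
Function('k')(l) = Add(3, Mul(Rational(-1, 2), l)) (Function('k')(l) = Mul(Add(-6, l), Pow(-2, -1)) = Mul(Add(-6, l), Rational(-1, 2)) = Add(3, Mul(Rational(-1, 2), l)))
Mul(62, Add(Function('k')(5), 0)) = Mul(62, Add(Add(3, Mul(Rational(-1, 2), 5)), 0)) = Mul(62, Add(Add(3, Rational(-5, 2)), 0)) = Mul(62, Add(Rational(1, 2), 0)) = Mul(62, Rational(1, 2)) = 31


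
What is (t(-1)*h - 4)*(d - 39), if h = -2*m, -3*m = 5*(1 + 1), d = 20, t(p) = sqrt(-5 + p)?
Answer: 76 - 380*I*sqrt(6)/3 ≈ 76.0 - 310.27*I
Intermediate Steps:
m = -10/3 (m = -5*(1 + 1)/3 = -5*2/3 = -1/3*10 = -10/3 ≈ -3.3333)
h = 20/3 (h = -2*(-10/3) = 20/3 ≈ 6.6667)
(t(-1)*h - 4)*(d - 39) = (sqrt(-5 - 1)*(20/3) - 4)*(20 - 39) = (sqrt(-6)*(20/3) - 4)*(-19) = ((I*sqrt(6))*(20/3) - 4)*(-19) = (20*I*sqrt(6)/3 - 4)*(-19) = (-4 + 20*I*sqrt(6)/3)*(-19) = 76 - 380*I*sqrt(6)/3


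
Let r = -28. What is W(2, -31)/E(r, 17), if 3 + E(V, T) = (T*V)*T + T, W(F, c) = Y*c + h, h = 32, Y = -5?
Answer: -187/8078 ≈ -0.023149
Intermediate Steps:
W(F, c) = 32 - 5*c (W(F, c) = -5*c + 32 = 32 - 5*c)
E(V, T) = -3 + T + V*T**2 (E(V, T) = -3 + ((T*V)*T + T) = -3 + (V*T**2 + T) = -3 + (T + V*T**2) = -3 + T + V*T**2)
W(2, -31)/E(r, 17) = (32 - 5*(-31))/(-3 + 17 - 28*17**2) = (32 + 155)/(-3 + 17 - 28*289) = 187/(-3 + 17 - 8092) = 187/(-8078) = 187*(-1/8078) = -187/8078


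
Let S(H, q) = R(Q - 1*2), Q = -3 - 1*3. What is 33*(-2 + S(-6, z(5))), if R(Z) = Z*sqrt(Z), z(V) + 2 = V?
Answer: -66 - 528*I*sqrt(2) ≈ -66.0 - 746.71*I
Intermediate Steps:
z(V) = -2 + V
Q = -6 (Q = -3 - 3 = -6)
R(Z) = Z**(3/2)
S(H, q) = -16*I*sqrt(2) (S(H, q) = (-6 - 1*2)**(3/2) = (-6 - 2)**(3/2) = (-8)**(3/2) = -16*I*sqrt(2))
33*(-2 + S(-6, z(5))) = 33*(-2 - 16*I*sqrt(2)) = -66 - 528*I*sqrt(2)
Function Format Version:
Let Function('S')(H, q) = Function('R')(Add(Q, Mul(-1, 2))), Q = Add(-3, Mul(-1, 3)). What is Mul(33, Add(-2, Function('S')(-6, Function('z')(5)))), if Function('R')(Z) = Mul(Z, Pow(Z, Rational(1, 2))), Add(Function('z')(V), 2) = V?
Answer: Add(-66, Mul(-528, I, Pow(2, Rational(1, 2)))) ≈ Add(-66.000, Mul(-746.71, I))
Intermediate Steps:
Function('z')(V) = Add(-2, V)
Q = -6 (Q = Add(-3, -3) = -6)
Function('R')(Z) = Pow(Z, Rational(3, 2))
Function('S')(H, q) = Mul(-16, I, Pow(2, Rational(1, 2))) (Function('S')(H, q) = Pow(Add(-6, Mul(-1, 2)), Rational(3, 2)) = Pow(Add(-6, -2), Rational(3, 2)) = Pow(-8, Rational(3, 2)) = Mul(-16, I, Pow(2, Rational(1, 2))))
Mul(33, Add(-2, Function('S')(-6, Function('z')(5)))) = Mul(33, Add(-2, Mul(-16, I, Pow(2, Rational(1, 2))))) = Add(-66, Mul(-528, I, Pow(2, Rational(1, 2))))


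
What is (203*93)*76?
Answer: 1434804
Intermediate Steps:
(203*93)*76 = 18879*76 = 1434804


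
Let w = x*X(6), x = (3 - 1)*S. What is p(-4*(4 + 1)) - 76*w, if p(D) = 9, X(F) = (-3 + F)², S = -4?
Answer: 5481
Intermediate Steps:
x = -8 (x = (3 - 1)*(-4) = 2*(-4) = -8)
w = -72 (w = -8*(-3 + 6)² = -8*3² = -8*9 = -72)
p(-4*(4 + 1)) - 76*w = 9 - 76*(-72) = 9 + 5472 = 5481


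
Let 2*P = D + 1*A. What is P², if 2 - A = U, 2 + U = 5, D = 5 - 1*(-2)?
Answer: 9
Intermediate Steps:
D = 7 (D = 5 + 2 = 7)
U = 3 (U = -2 + 5 = 3)
A = -1 (A = 2 - 1*3 = 2 - 3 = -1)
P = 3 (P = (7 + 1*(-1))/2 = (7 - 1)/2 = (½)*6 = 3)
P² = 3² = 9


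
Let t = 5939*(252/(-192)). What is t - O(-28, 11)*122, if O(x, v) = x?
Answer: -70063/16 ≈ -4378.9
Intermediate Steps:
t = -124719/16 (t = 5939*(252*(-1/192)) = 5939*(-21/16) = -124719/16 ≈ -7794.9)
t - O(-28, 11)*122 = -124719/16 - (-28)*122 = -124719/16 - 1*(-3416) = -124719/16 + 3416 = -70063/16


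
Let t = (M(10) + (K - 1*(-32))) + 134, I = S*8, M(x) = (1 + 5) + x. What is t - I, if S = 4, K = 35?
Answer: 185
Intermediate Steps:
M(x) = 6 + x
I = 32 (I = 4*8 = 32)
t = 217 (t = ((6 + 10) + (35 - 1*(-32))) + 134 = (16 + (35 + 32)) + 134 = (16 + 67) + 134 = 83 + 134 = 217)
t - I = 217 - 1*32 = 217 - 32 = 185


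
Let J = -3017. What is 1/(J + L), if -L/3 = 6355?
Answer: -1/22082 ≈ -4.5286e-5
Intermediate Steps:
L = -19065 (L = -3*6355 = -19065)
1/(J + L) = 1/(-3017 - 19065) = 1/(-22082) = -1/22082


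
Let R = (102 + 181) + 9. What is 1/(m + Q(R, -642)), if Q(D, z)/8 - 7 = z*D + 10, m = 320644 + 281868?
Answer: -1/897064 ≈ -1.1147e-6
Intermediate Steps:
m = 602512
R = 292 (R = 283 + 9 = 292)
Q(D, z) = 136 + 8*D*z (Q(D, z) = 56 + 8*(z*D + 10) = 56 + 8*(D*z + 10) = 56 + 8*(10 + D*z) = 56 + (80 + 8*D*z) = 136 + 8*D*z)
1/(m + Q(R, -642)) = 1/(602512 + (136 + 8*292*(-642))) = 1/(602512 + (136 - 1499712)) = 1/(602512 - 1499576) = 1/(-897064) = -1/897064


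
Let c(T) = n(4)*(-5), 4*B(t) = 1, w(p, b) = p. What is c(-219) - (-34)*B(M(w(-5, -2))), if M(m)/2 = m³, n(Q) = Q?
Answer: -23/2 ≈ -11.500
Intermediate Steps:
M(m) = 2*m³
B(t) = ¼ (B(t) = (¼)*1 = ¼)
c(T) = -20 (c(T) = 4*(-5) = -20)
c(-219) - (-34)*B(M(w(-5, -2))) = -20 - (-34)/4 = -20 - 1*(-17/2) = -20 + 17/2 = -23/2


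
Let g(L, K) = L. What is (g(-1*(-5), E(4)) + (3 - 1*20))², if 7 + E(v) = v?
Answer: 144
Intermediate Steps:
E(v) = -7 + v
(g(-1*(-5), E(4)) + (3 - 1*20))² = (-1*(-5) + (3 - 1*20))² = (5 + (3 - 20))² = (5 - 17)² = (-12)² = 144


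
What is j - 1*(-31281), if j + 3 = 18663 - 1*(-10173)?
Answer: 60114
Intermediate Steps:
j = 28833 (j = -3 + (18663 - 1*(-10173)) = -3 + (18663 + 10173) = -3 + 28836 = 28833)
j - 1*(-31281) = 28833 - 1*(-31281) = 28833 + 31281 = 60114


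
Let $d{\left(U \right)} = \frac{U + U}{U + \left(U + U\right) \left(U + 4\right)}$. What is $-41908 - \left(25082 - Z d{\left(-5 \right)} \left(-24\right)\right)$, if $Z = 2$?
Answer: $-66894$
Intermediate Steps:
$d{\left(U \right)} = \frac{2 U}{U + 2 U \left(4 + U\right)}$
$-41908 - \left(25082 - Z d{\left(-5 \right)} \left(-24\right)\right) = -41908 - \left(25082 - 2 \frac{2}{9 + 2 \left(-5\right)} \left(-24\right)\right) = -41908 - \left(25082 - 2 \frac{2}{9 - 10} \left(-24\right)\right) = -41908 - \left(25082 - 2 \frac{2}{-1} \left(-24\right)\right) = -41908 - \left(25082 - 2 \cdot 2 \left(-1\right) \left(-24\right)\right) = -41908 - \left(25082 - 2 \left(-2\right) \left(-24\right)\right) = -41908 - \left(25082 - \left(-4\right) \left(-24\right)\right) = -41908 - \left(25082 - 96\right) = -41908 - 24986 = -66894$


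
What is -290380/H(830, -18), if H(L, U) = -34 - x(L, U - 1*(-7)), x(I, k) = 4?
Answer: 145190/19 ≈ 7641.6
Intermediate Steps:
H(L, U) = -38 (H(L, U) = -34 - 1*4 = -34 - 4 = -38)
-290380/H(830, -18) = -290380/(-38) = -290380*(-1/38) = 145190/19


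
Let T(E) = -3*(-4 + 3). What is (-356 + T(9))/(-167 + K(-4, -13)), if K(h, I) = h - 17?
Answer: 353/188 ≈ 1.8777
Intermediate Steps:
K(h, I) = -17 + h
T(E) = 3 (T(E) = -3*(-1) = 3)
(-356 + T(9))/(-167 + K(-4, -13)) = (-356 + 3)/(-167 + (-17 - 4)) = -353/(-167 - 21) = -353/(-188) = -353*(-1/188) = 353/188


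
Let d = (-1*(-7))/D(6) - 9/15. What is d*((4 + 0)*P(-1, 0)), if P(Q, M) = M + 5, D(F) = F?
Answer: 34/3 ≈ 11.333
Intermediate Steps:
P(Q, M) = 5 + M
d = 17/30 (d = -1*(-7)/6 - 9/15 = 7*(1/6) - 9*1/15 = 7/6 - 3/5 = 17/30 ≈ 0.56667)
d*((4 + 0)*P(-1, 0)) = 17*((4 + 0)*(5 + 0))/30 = 17*(4*5)/30 = (17/30)*20 = 34/3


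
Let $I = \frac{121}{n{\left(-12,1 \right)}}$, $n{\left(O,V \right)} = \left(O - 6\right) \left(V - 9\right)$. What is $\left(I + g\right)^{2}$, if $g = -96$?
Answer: $\frac{187772209}{20736} \approx 9055.4$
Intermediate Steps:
$n{\left(O,V \right)} = \left(-9 + V\right) \left(-6 + O\right)$ ($n{\left(O,V \right)} = \left(-6 + O\right) \left(-9 + V\right) = \left(-9 + V\right) \left(-6 + O\right)$)
$I = \frac{121}{144}$ ($I = \frac{121}{54 - -108 - 6 - 12} = \frac{121}{54 + 108 - 6 - 12} = \frac{121}{144} \approx 0.84028$)
$\left(I + g\right)^{2} = \left(\frac{121}{144} - 96\right)^{2} = \left(- \frac{13703}{144}\right)^{2} = \frac{187772209}{20736}$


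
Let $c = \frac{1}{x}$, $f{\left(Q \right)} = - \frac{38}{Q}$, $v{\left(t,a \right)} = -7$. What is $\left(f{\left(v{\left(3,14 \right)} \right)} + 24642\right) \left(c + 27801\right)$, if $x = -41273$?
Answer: $\frac{197968508701504}{288911} \approx 6.8522 \cdot 10^{8}$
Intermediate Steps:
$c = - \frac{1}{41273}$ ($c = \frac{1}{-41273} = - \frac{1}{41273} \approx -2.4229 \cdot 10^{-5}$)
$\left(f{\left(v{\left(3,14 \right)} \right)} + 24642\right) \left(c + 27801\right) = \left(- \frac{38}{-7} + 24642\right) \left(- \frac{1}{41273} + 27801\right) = \left(\left(-38\right) \left(- \frac{1}{7}\right) + 24642\right) \frac{1147430672}{41273} = \left(\frac{38}{7} + 24642\right) \frac{1147430672}{41273} = \frac{172532}{7} \cdot \frac{1147430672}{41273} = \frac{197968508701504}{288911}$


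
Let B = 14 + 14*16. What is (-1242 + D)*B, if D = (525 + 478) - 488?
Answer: -173026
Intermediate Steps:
D = 515 (D = 1003 - 488 = 515)
B = 238 (B = 14 + 224 = 238)
(-1242 + D)*B = (-1242 + 515)*238 = -727*238 = -173026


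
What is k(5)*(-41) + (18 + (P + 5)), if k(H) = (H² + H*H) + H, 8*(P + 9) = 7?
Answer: -17921/8 ≈ -2240.1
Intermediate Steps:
P = -65/8 (P = -9 + (⅛)*7 = -9 + 7/8 = -65/8 ≈ -8.1250)
k(H) = H + 2*H² (k(H) = (H² + H²) + H = 2*H² + H = H + 2*H²)
k(5)*(-41) + (18 + (P + 5)) = (5*(1 + 2*5))*(-41) + (18 + (-65/8 + 5)) = (5*(1 + 10))*(-41) + (18 - 25/8) = (5*11)*(-41) + 119/8 = 55*(-41) + 119/8 = -2255 + 119/8 = -17921/8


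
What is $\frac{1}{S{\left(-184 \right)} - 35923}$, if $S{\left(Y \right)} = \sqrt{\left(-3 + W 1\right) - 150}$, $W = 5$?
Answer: $- \frac{35923}{1290462077} - \frac{2 i \sqrt{37}}{1290462077} \approx -2.7837 \cdot 10^{-5} - 9.4273 \cdot 10^{-9} i$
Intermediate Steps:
$S{\left(Y \right)} = 2 i \sqrt{37}$ ($S{\left(Y \right)} = \sqrt{\left(-3 + 5 \cdot 1\right) - 150} = \sqrt{\left(-3 + 5\right) - 150} = \sqrt{2 - 150} = \sqrt{-148} = 2 i \sqrt{37}$)
$\frac{1}{S{\left(-184 \right)} - 35923} = \frac{1}{2 i \sqrt{37} - 35923} = \frac{1}{-35923 + 2 i \sqrt{37}}$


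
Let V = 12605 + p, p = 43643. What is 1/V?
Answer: 1/56248 ≈ 1.7778e-5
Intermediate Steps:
V = 56248 (V = 12605 + 43643 = 56248)
1/V = 1/56248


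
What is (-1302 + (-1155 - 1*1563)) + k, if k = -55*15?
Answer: -4845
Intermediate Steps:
k = -825
(-1302 + (-1155 - 1*1563)) + k = (-1302 + (-1155 - 1*1563)) - 825 = (-1302 + (-1155 - 1563)) - 825 = (-1302 - 2718) - 825 = -4020 - 825 = -4845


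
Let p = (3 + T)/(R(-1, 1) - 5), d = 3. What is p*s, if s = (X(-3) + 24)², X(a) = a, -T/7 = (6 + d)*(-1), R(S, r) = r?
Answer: -14553/2 ≈ -7276.5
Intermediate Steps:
T = 63 (T = -7*(6 + 3)*(-1) = -63*(-1) = -7*(-9) = 63)
s = 441 (s = (-3 + 24)² = 21² = 441)
p = -33/2 (p = (3 + 63)/(1 - 5) = 66/(-4) = 66*(-¼) = -33/2 ≈ -16.500)
p*s = -33/2*441 = -14553/2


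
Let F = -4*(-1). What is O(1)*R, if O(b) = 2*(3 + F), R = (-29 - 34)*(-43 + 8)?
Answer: 30870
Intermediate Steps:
F = 4
R = 2205 (R = -63*(-35) = 2205)
O(b) = 14 (O(b) = 2*(3 + 4) = 2*7 = 14)
O(1)*R = 14*2205 = 30870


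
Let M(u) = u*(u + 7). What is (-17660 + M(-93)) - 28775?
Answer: -38437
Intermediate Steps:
M(u) = u*(7 + u)
(-17660 + M(-93)) - 28775 = (-17660 - 93*(7 - 93)) - 28775 = (-17660 - 93*(-86)) - 28775 = (-17660 + 7998) - 28775 = -9662 - 28775 = -38437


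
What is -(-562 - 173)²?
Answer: -540225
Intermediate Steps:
-(-562 - 173)² = -1*(-735)² = -1*540225 = -540225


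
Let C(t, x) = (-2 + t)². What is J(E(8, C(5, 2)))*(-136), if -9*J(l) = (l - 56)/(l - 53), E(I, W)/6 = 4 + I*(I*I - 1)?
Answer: 406912/26955 ≈ 15.096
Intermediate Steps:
E(I, W) = 24 + 6*I*(-1 + I²) (E(I, W) = 6*(4 + I*(I*I - 1)) = 6*(4 + I*(I² - 1)) = 6*(4 + I*(-1 + I²)) = 24 + 6*I*(-1 + I²))
J(l) = -(-56 + l)/(9*(-53 + l)) (J(l) = -(l - 56)/(9*(l - 53)) = -(-56 + l)/(9*(-53 + l)))
J(E(8, C(5, 2)))*(-136) = ((56 - (24 - 6*8 + 6*8³))/(9*(-53 + (24 - 6*8 + 6*8³))))*(-136) = ((56 - (24 - 48 + 6*512))/(9*(-53 + (24 - 48 + 6*512))))*(-136) = ((56 - (24 - 48 + 3072))/(9*(-53 + (24 - 48 + 3072))))*(-136) = ((56 - 1*3048)/(9*(-53 + 3048)))*(-136) = ((⅑)*(56 - 3048)/2995)*(-136) = ((⅑)*(1/2995)*(-2992))*(-136) = -2992/26955*(-136) = 406912/26955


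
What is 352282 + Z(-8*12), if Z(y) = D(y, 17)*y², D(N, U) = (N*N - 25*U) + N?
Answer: 80485402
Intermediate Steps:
D(N, U) = N + N² - 25*U (D(N, U) = (N² - 25*U) + N = N + N² - 25*U)
Z(y) = y²*(-425 + y + y²) (Z(y) = (y + y² - 25*17)*y² = (y + y² - 425)*y² = (-425 + y + y²)*y² = y²*(-425 + y + y²))
352282 + Z(-8*12) = 352282 + (-8*12)²*(-425 - 8*12 + (-8*12)²) = 352282 + (-96)²*(-425 - 96 + (-96)²) = 352282 + 9216*(-425 - 96 + 9216) = 352282 + 9216*8695 = 352282 + 80133120 = 80485402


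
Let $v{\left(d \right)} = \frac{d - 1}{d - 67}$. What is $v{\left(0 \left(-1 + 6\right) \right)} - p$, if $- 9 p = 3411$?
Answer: $\frac{25394}{67} \approx 379.02$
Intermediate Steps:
$p = -379$ ($p = \left(- \frac{1}{9}\right) 3411 = -379$)
$v{\left(d \right)} = \frac{-1 + d}{-67 + d}$
$v{\left(0 \left(-1 + 6\right) \right)} - p = \frac{-1 + 0 \left(-1 + 6\right)}{-67 + 0 \left(-1 + 6\right)} - -379 = \frac{-1 + 0 \cdot 5}{-67 + 0 \cdot 5} + 379 = \frac{-1 + 0}{-67 + 0} + 379 = \frac{1}{-67} \left(-1\right) + 379 = \left(- \frac{1}{67}\right) \left(-1\right) + 379 = \frac{1}{67} + 379 = \frac{25394}{67}$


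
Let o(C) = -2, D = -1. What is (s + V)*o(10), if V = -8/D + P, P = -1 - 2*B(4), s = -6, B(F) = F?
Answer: 14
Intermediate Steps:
P = -9 (P = -1 - 2*4 = -1 - 8 = -9)
V = -1 (V = -8/(-1) - 9 = -1*(-8) - 9 = 8 - 9 = -1)
(s + V)*o(10) = (-6 - 1)*(-2) = -7*(-2) = 14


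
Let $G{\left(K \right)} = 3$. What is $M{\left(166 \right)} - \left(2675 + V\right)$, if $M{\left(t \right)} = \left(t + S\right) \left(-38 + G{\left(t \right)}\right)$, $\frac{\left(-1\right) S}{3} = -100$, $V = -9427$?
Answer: $-9558$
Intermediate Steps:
$S = 300$ ($S = \left(-3\right) \left(-100\right) = 300$)
$M{\left(t \right)} = -10500 - 35 t$ ($M{\left(t \right)} = \left(t + 300\right) \left(-38 + 3\right) = \left(300 + t\right) \left(-35\right) = -10500 - 35 t$)
$M{\left(166 \right)} - \left(2675 + V\right) = \left(-10500 - 5810\right) + \left(\left(-11 + 37 \left(-72\right)\right) - -9427\right) = \left(-10500 - 5810\right) + \left(\left(-11 - 2664\right) + 9427\right) = -16310 + \left(-2675 + 9427\right) = -16310 + 6752 = -9558$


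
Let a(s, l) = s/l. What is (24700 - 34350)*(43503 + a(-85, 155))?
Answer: -13013758400/31 ≈ -4.1980e+8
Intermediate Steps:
(24700 - 34350)*(43503 + a(-85, 155)) = (24700 - 34350)*(43503 - 85/155) = -9650*(43503 - 85*1/155) = -9650*(43503 - 17/31) = -9650*1348576/31 = -13013758400/31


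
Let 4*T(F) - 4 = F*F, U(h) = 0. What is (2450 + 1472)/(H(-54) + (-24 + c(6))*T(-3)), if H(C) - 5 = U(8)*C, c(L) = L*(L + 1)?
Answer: 7844/127 ≈ 61.764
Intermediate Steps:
c(L) = L*(1 + L)
T(F) = 1 + F**2/4 (T(F) = 1 + (F*F)/4 = 1 + F**2/4)
H(C) = 5 (H(C) = 5 + 0*C = 5 + 0 = 5)
(2450 + 1472)/(H(-54) + (-24 + c(6))*T(-3)) = (2450 + 1472)/(5 + (-24 + 6*(1 + 6))*(1 + (1/4)*(-3)**2)) = 3922/(5 + (-24 + 6*7)*(1 + (1/4)*9)) = 3922/(5 + (-24 + 42)*(1 + 9/4)) = 3922/(5 + 18*(13/4)) = 3922/(5 + 117/2) = 3922/(127/2) = 3922*(2/127) = 7844/127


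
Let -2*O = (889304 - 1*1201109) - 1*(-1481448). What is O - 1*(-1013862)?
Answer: 858081/2 ≈ 4.2904e+5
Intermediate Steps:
O = -1169643/2 (O = -((889304 - 1*1201109) - 1*(-1481448))/2 = -((889304 - 1201109) + 1481448)/2 = -(-311805 + 1481448)/2 = -½*1169643 = -1169643/2 ≈ -5.8482e+5)
O - 1*(-1013862) = -1169643/2 - 1*(-1013862) = -1169643/2 + 1013862 = 858081/2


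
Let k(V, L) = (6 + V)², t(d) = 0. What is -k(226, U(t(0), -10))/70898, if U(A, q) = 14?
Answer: -26912/35449 ≈ -0.75918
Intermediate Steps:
-k(226, U(t(0), -10))/70898 = -(6 + 226)²/70898 = -232²/70898 = -53824/70898 = -1*26912/35449 = -26912/35449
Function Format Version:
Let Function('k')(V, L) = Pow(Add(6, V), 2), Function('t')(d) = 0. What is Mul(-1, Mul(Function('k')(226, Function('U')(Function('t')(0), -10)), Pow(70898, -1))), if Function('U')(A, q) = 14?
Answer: Rational(-26912, 35449) ≈ -0.75918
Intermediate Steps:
Mul(-1, Mul(Function('k')(226, Function('U')(Function('t')(0), -10)), Pow(70898, -1))) = Mul(-1, Mul(Pow(Add(6, 226), 2), Pow(70898, -1))) = Mul(-1, Mul(Pow(232, 2), Rational(1, 70898))) = Mul(-1, Mul(53824, Rational(1, 70898))) = Mul(-1, Rational(26912, 35449)) = Rational(-26912, 35449)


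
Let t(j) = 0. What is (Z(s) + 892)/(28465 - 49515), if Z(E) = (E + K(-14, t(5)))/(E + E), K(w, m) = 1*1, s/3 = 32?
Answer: -171361/4041600 ≈ -0.042399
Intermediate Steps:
s = 96 (s = 3*32 = 96)
K(w, m) = 1
Z(E) = (1 + E)/(2*E) (Z(E) = (E + 1)/(E + E) = (1 + E)/((2*E)) = (1 + E)*(1/(2*E)) = (1 + E)/(2*E))
(Z(s) + 892)/(28465 - 49515) = ((½)*(1 + 96)/96 + 892)/(28465 - 49515) = ((½)*(1/96)*97 + 892)/(-21050) = (97/192 + 892)*(-1/21050) = (171361/192)*(-1/21050) = -171361/4041600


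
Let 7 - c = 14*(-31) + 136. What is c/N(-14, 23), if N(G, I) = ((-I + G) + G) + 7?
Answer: -305/44 ≈ -6.9318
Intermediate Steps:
N(G, I) = 7 - I + 2*G (N(G, I) = ((G - I) + G) + 7 = (-I + 2*G) + 7 = 7 - I + 2*G)
c = 305 (c = 7 - (14*(-31) + 136) = 7 - (-434 + 136) = 7 - 1*(-298) = 7 + 298 = 305)
c/N(-14, 23) = 305/(7 - 1*23 + 2*(-14)) = 305/(7 - 23 - 28) = 305/(-44) = 305*(-1/44) = -305/44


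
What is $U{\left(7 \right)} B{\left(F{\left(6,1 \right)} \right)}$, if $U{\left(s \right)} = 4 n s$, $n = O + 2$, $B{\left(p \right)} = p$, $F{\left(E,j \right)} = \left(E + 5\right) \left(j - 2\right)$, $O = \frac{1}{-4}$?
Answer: $-539$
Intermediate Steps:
$O = - \frac{1}{4} \approx -0.25$
$F{\left(E,j \right)} = \left(-2 + j\right) \left(5 + E\right)$ ($F{\left(E,j \right)} = \left(5 + E\right) \left(-2 + j\right) = \left(-2 + j\right) \left(5 + E\right)$)
$n = \frac{7}{4}$ ($n = - \frac{1}{4} + 2 = \frac{7}{4} \approx 1.75$)
$U{\left(s \right)} = 7 s$ ($U{\left(s \right)} = 4 \cdot \frac{7}{4} s = 7 s$)
$U{\left(7 \right)} B{\left(F{\left(6,1 \right)} \right)} = 7 \cdot 7 \left(-10 - 12 + 5 \cdot 1 + 6 \cdot 1\right) = 49 \left(-10 - 12 + 5 + 6\right) = 49 \left(-11\right) = -539$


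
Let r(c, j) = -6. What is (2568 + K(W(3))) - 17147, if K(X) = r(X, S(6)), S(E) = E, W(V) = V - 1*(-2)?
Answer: -14585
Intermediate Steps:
W(V) = 2 + V (W(V) = V + 2 = 2 + V)
K(X) = -6
(2568 + K(W(3))) - 17147 = (2568 - 6) - 17147 = 2562 - 17147 = -14585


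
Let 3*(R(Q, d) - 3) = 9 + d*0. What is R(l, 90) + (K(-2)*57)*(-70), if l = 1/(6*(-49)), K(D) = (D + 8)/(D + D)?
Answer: 5991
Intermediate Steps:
K(D) = (8 + D)/(2*D) (K(D) = (8 + D)/((2*D)) = (8 + D)*(1/(2*D)) = (8 + D)/(2*D))
l = -1/294 (l = 1/(-294) = -1/294 ≈ -0.0034014)
R(Q, d) = 6 (R(Q, d) = 3 + (9 + d*0)/3 = 3 + (9 + 0)/3 = 3 + (⅓)*9 = 3 + 3 = 6)
R(l, 90) + (K(-2)*57)*(-70) = 6 + (((½)*(8 - 2)/(-2))*57)*(-70) = 6 + (((½)*(-½)*6)*57)*(-70) = 6 - 3/2*57*(-70) = 6 - 171/2*(-70) = 6 + 5985 = 5991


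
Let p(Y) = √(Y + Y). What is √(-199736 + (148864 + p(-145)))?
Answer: √(-50872 + I*√290) ≈ 0.0378 + 225.55*I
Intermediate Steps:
p(Y) = √2*√Y (p(Y) = √(2*Y) = √2*√Y)
√(-199736 + (148864 + p(-145))) = √(-199736 + (148864 + √2*√(-145))) = √(-199736 + (148864 + √2*(I*√145))) = √(-199736 + (148864 + I*√290)) = √(-50872 + I*√290)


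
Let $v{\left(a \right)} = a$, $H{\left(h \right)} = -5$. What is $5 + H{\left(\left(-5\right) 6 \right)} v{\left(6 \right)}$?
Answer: $-25$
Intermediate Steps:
$5 + H{\left(\left(-5\right) 6 \right)} v{\left(6 \right)} = 5 - 30 = -25$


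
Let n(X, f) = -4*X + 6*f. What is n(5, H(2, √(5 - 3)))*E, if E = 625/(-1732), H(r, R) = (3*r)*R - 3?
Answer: 11875/866 - 5625*√2/433 ≈ -4.6592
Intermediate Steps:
H(r, R) = -3 + 3*R*r (H(r, R) = 3*R*r - 3 = -3 + 3*R*r)
E = -625/1732 (E = 625*(-1/1732) = -625/1732 ≈ -0.36085)
n(5, H(2, √(5 - 3)))*E = (-4*5 + 6*(-3 + 3*√(5 - 3)*2))*(-625/1732) = (-20 + 6*(-3 + 3*√2*2))*(-625/1732) = (-20 + 6*(-3 + 6*√2))*(-625/1732) = (-20 + (-18 + 36*√2))*(-625/1732) = (-38 + 36*√2)*(-625/1732) = 11875/866 - 5625*√2/433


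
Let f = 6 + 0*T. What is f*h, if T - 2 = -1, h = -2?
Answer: -12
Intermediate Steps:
T = 1 (T = 2 - 1 = 1)
f = 6 (f = 6 + 0*1 = 6 + 0 = 6)
f*h = 6*(-2) = -12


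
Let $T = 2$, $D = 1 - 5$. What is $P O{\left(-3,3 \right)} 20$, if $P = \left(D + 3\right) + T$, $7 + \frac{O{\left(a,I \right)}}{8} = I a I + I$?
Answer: $-4960$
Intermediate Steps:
$D = -4$
$O{\left(a,I \right)} = -56 + 8 I + 8 a I^{2}$ ($O{\left(a,I \right)} = -56 + 8 \left(I a I + I\right) = -56 + 8 \left(a I^{2} + I\right) = -56 + 8 \left(I + a I^{2}\right) = -56 + \left(8 I + 8 a I^{2}\right) = -56 + 8 I + 8 a I^{2}$)
$P = 1$ ($P = \left(-4 + 3\right) + 2 = -1 + 2 = 1$)
$P O{\left(-3,3 \right)} 20 = 1 \left(-56 + 8 \cdot 3 + 8 \left(-3\right) 3^{2}\right) 20 = 1 \left(-56 + 24 + 8 \left(-3\right) 9\right) 20 = 1 \left(-56 + 24 - 216\right) 20 = 1 \left(-248\right) 20 = \left(-248\right) 20 = -4960$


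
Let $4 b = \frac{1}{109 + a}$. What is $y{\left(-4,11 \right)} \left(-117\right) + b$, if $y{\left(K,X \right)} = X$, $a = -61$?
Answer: $- \frac{247103}{192} \approx -1287.0$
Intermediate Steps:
$b = \frac{1}{192}$ ($b = \frac{1}{4 \left(109 - 61\right)} = \frac{1}{4 \cdot 48} = \frac{1}{4} \cdot \frac{1}{48} = \frac{1}{192} \approx 0.0052083$)
$y{\left(-4,11 \right)} \left(-117\right) + b = 11 \left(-117\right) + \frac{1}{192} = -1287 + \frac{1}{192} = - \frac{247103}{192}$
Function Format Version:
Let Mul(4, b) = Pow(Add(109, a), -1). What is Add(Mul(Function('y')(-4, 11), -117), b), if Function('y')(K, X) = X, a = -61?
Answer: Rational(-247103, 192) ≈ -1287.0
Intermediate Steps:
b = Rational(1, 192) (b = Mul(Rational(1, 4), Pow(Add(109, -61), -1)) = Mul(Rational(1, 4), Pow(48, -1)) = Mul(Rational(1, 4), Rational(1, 48)) = Rational(1, 192) ≈ 0.0052083)
Add(Mul(Function('y')(-4, 11), -117), b) = Add(Mul(11, -117), Rational(1, 192)) = Add(-1287, Rational(1, 192)) = Rational(-247103, 192)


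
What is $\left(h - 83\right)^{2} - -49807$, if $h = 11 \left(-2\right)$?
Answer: $60832$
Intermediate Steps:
$h = -22$
$\left(h - 83\right)^{2} - -49807 = \left(-22 - 83\right)^{2} - -49807 = \left(-105\right)^{2} + 49807 = 11025 + 49807 = 60832$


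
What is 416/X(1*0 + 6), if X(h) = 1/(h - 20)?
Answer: -5824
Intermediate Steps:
X(h) = 1/(-20 + h)
416/X(1*0 + 6) = 416/(1/(-20 + (1*0 + 6))) = 416/(1/(-20 + (0 + 6))) = 416/(1/(-20 + 6)) = 416/(1/(-14)) = 416/(-1/14) = 416*(-14) = -5824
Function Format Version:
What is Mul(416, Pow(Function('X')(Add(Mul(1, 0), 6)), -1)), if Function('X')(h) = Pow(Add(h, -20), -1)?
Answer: -5824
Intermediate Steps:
Function('X')(h) = Pow(Add(-20, h), -1)
Mul(416, Pow(Function('X')(Add(Mul(1, 0), 6)), -1)) = Mul(416, Pow(Pow(Add(-20, Add(Mul(1, 0), 6)), -1), -1)) = Mul(416, Pow(Pow(Add(-20, Add(0, 6)), -1), -1)) = Mul(416, Pow(Pow(Add(-20, 6), -1), -1)) = Mul(416, Pow(Pow(-14, -1), -1)) = Mul(416, Pow(Rational(-1, 14), -1)) = Mul(416, -14) = -5824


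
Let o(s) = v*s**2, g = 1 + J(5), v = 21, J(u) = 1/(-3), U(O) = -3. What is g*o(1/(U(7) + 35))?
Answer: 7/512 ≈ 0.013672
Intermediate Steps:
J(u) = -1/3
g = 2/3 (g = 1 - 1/3 = 2/3 ≈ 0.66667)
o(s) = 21*s**2
g*o(1/(U(7) + 35)) = 2*(21*(1/(-3 + 35))**2)/3 = 2*(21*(1/32)**2)/3 = 2*(21*(1/1024))/3 = (2/3)*(21/1024) = 7/512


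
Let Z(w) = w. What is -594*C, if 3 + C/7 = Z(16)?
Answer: -54054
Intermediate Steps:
C = 91 (C = -21 + 7*16 = -21 + 112 = 91)
-594*C = -594*91 = -54054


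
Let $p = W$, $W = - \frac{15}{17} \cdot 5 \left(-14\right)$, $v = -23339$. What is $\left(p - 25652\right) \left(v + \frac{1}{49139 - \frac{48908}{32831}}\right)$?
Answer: $\frac{16379577799500330872}{27424971217} \approx 5.9725 \cdot 10^{8}$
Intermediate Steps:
$W = \frac{1050}{17}$ ($W = \left(-15\right) \frac{1}{17} \cdot 5 \left(-14\right) = \left(- \frac{15}{17}\right) 5 \left(-14\right) = \left(- \frac{75}{17}\right) \left(-14\right) = \frac{1050}{17} \approx 61.765$)
$p = \frac{1050}{17} \approx 61.765$
$\left(p - 25652\right) \left(v + \frac{1}{49139 - \frac{48908}{32831}}\right) = \left(\frac{1050}{17} - 25652\right) \left(-23339 + \frac{1}{49139 - \frac{48908}{32831}}\right) = - \frac{435034 \left(-23339 + \frac{1}{49139 - \frac{48908}{32831}}\right)}{17} = - \frac{435034 \left(-23339 + \frac{1}{\frac{1613233601}{32831}}\right)}{17} = - \frac{435034 \left(-23339 + \frac{32831}{1613233601}\right)}{17} = \left(- \frac{435034}{17}\right) \left(- \frac{37651258980908}{1613233601}\right) = \frac{16379577799500330872}{27424971217}$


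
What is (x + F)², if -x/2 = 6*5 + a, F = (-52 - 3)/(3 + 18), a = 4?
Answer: 2199289/441 ≈ 4987.0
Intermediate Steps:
F = -55/21 ≈ -2.6190
x = -68 (x = -2*(6*5 + 4) = -2*(30 + 4) = -2*34 = -68)
(x + F)² = (-68 - 55/21)² = (-1483/21)² = 2199289/441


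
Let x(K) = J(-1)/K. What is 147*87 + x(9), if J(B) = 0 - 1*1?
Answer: 115100/9 ≈ 12789.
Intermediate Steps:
J(B) = -1 (J(B) = 0 - 1 = -1)
x(K) = -1/K
147*87 + x(9) = 147*87 - 1/9 = 12789 - 1*⅑ = 12789 - ⅑ = 115100/9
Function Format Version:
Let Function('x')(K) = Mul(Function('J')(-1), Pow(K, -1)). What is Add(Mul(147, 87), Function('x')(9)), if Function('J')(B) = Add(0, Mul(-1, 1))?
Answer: Rational(115100, 9) ≈ 12789.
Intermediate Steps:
Function('J')(B) = -1 (Function('J')(B) = Add(0, -1) = -1)
Function('x')(K) = Mul(-1, Pow(K, -1))
Add(Mul(147, 87), Function('x')(9)) = Add(Mul(147, 87), Mul(-1, Pow(9, -1))) = Add(12789, Mul(-1, Rational(1, 9))) = Add(12789, Rational(-1, 9)) = Rational(115100, 9)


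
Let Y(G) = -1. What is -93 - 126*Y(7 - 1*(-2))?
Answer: 33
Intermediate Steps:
-93 - 126*Y(7 - 1*(-2)) = -93 - 126*(-1) = -93 + 126 = 33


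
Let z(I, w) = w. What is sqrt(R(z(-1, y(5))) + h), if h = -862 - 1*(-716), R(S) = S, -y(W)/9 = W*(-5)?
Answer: sqrt(79) ≈ 8.8882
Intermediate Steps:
y(W) = 45*W (y(W) = -9*W*(-5) = -(-45)*W = 45*W)
h = -146 (h = -862 + 716 = -146)
sqrt(R(z(-1, y(5))) + h) = sqrt(45*5 - 146) = sqrt(225 - 146) = sqrt(79)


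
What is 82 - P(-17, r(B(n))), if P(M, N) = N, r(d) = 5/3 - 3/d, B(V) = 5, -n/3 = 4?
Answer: 1214/15 ≈ 80.933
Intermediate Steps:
n = -12 (n = -3*4 = -12)
r(d) = 5/3 - 3/d (r(d) = 5*(⅓) - 3/d = 5/3 - 3/d)
82 - P(-17, r(B(n))) = 82 - (5/3 - 3/5) = 82 - (5/3 - 3*⅕) = 82 - (5/3 - ⅗) = 82 - 1*16/15 = 82 - 16/15 = 1214/15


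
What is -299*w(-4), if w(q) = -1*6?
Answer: 1794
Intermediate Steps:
w(q) = -6
-299*w(-4) = -299*(-6) = 1794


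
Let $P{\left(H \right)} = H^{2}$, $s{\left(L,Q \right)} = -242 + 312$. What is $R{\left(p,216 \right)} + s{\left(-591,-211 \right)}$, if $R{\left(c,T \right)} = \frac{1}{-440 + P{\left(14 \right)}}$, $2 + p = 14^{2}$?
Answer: $\frac{17079}{244} \approx 69.996$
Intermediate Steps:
$p = 194$ ($p = -2 + 14^{2} = -2 + 196 = 194$)
$s{\left(L,Q \right)} = 70$
$R{\left(c,T \right)} = - \frac{1}{244}$ ($R{\left(c,T \right)} = \frac{1}{-440 + 14^{2}} = \frac{1}{-440 + 196} = \frac{1}{-244} = - \frac{1}{244}$)
$R{\left(p,216 \right)} + s{\left(-591,-211 \right)} = - \frac{1}{244} + 70 = \frac{17079}{244}$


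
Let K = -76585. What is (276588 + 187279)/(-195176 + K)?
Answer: -463867/271761 ≈ -1.7069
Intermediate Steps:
(276588 + 187279)/(-195176 + K) = (276588 + 187279)/(-195176 - 76585) = 463867/(-271761) = 463867*(-1/271761) = -463867/271761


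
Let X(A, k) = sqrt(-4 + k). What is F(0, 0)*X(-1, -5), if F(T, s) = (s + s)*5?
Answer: 0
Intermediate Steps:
F(T, s) = 10*s (F(T, s) = (2*s)*5 = 10*s)
F(0, 0)*X(-1, -5) = (10*0)*sqrt(-4 - 5) = 0*sqrt(-9) = 0*(3*I) = 0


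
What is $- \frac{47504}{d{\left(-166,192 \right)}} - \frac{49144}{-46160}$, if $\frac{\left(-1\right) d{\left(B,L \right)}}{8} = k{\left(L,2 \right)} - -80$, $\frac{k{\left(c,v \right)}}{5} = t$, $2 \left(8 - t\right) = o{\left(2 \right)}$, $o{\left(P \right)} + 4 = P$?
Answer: $\frac{7006027}{144250} \approx 48.569$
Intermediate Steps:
$o{\left(P \right)} = -4 + P$
$t = 9$ ($t = 8 - \frac{-4 + 2}{2} = 8 - -1 = 8 + 1 = 9$)
$k{\left(c,v \right)} = 45$ ($k{\left(c,v \right)} = 5 \cdot 9 = 45$)
$d{\left(B,L \right)} = -1000$ ($d{\left(B,L \right)} = - 8 \left(45 - -80\right) = - 8 \left(45 + 80\right) = \left(-8\right) 125 = -1000$)
$- \frac{47504}{d{\left(-166,192 \right)}} - \frac{49144}{-46160} = - \frac{47504}{-1000} - \frac{49144}{-46160} = \left(-47504\right) \left(- \frac{1}{1000}\right) - - \frac{6143}{5770} = \frac{5938}{125} + \frac{6143}{5770} = \frac{7006027}{144250}$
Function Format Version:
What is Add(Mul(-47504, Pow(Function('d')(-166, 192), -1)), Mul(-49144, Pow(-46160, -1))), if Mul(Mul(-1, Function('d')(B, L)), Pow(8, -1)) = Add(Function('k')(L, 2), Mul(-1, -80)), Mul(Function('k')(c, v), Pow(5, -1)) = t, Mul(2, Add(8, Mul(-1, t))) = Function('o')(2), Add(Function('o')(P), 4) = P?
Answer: Rational(7006027, 144250) ≈ 48.569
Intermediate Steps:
Function('o')(P) = Add(-4, P)
t = 9 (t = Add(8, Mul(Rational(-1, 2), Add(-4, 2))) = Add(8, Mul(Rational(-1, 2), -2)) = Add(8, 1) = 9)
Function('k')(c, v) = 45 (Function('k')(c, v) = Mul(5, 9) = 45)
Function('d')(B, L) = -1000 (Function('d')(B, L) = Mul(-8, Add(45, Mul(-1, -80))) = Mul(-8, Add(45, 80)) = Mul(-8, 125) = -1000)
Add(Mul(-47504, Pow(Function('d')(-166, 192), -1)), Mul(-49144, Pow(-46160, -1))) = Add(Mul(-47504, Pow(-1000, -1)), Mul(-49144, Pow(-46160, -1))) = Add(Mul(-47504, Rational(-1, 1000)), Mul(-49144, Rational(-1, 46160))) = Add(Rational(5938, 125), Rational(6143, 5770)) = Rational(7006027, 144250)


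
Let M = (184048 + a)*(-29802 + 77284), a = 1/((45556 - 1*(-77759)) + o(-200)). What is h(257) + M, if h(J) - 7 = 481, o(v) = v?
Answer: 1075897999076242/123115 ≈ 8.7390e+9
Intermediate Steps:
h(J) = 488 (h(J) = 7 + 481 = 488)
a = 1/123115 (a = 1/((45556 - 1*(-77759)) - 200) = 1/((45556 + 77759) - 200) = 1/(123315 - 200) = 1/123115 ≈ 8.1225e-6)
M = 1075897938996122/123115 (M = (184048 + 1/123115)*(-29802 + 77284) = (22659069521/123115)*47482 = 1075897938996122/123115 ≈ 8.7390e+9)
h(257) + M = 488 + 1075897938996122/123115 = 1075897999076242/123115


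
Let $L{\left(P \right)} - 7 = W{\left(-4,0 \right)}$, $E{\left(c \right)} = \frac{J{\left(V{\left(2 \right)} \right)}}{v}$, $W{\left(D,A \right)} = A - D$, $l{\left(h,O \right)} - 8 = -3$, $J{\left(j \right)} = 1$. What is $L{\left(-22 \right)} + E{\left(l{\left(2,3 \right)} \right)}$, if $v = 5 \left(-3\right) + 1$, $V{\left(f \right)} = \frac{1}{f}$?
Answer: $\frac{153}{14} \approx 10.929$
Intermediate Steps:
$l{\left(h,O \right)} = 5$ ($l{\left(h,O \right)} = 8 - 3 = 5$)
$v = -14$ ($v = -15 + 1 = -14$)
$E{\left(c \right)} = - \frac{1}{14}$ ($E{\left(c \right)} = 1 \frac{1}{-14} = 1 \left(- \frac{1}{14}\right) = - \frac{1}{14}$)
$L{\left(P \right)} = 11$ ($L{\left(P \right)} = 7 + \left(0 - -4\right) = 7 + \left(0 + 4\right) = 7 + 4 = 11$)
$L{\left(-22 \right)} + E{\left(l{\left(2,3 \right)} \right)} = 11 - \frac{1}{14} = \frac{153}{14}$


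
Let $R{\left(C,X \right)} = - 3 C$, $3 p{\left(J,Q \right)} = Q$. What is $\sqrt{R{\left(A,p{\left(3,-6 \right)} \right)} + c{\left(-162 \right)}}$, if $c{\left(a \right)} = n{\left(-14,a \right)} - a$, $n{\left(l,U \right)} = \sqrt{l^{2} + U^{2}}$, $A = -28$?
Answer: $\sqrt{246 + 2 \sqrt{6610}} \approx 20.214$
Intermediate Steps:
$n{\left(l,U \right)} = \sqrt{U^{2} + l^{2}}$
$p{\left(J,Q \right)} = \frac{Q}{3}$
$c{\left(a \right)} = \sqrt{196 + a^{2}} - a$ ($c{\left(a \right)} = \sqrt{a^{2} + \left(-14\right)^{2}} - a = \sqrt{a^{2} + 196} - a = \sqrt{196 + a^{2}} - a$)
$\sqrt{R{\left(A,p{\left(3,-6 \right)} \right)} + c{\left(-162 \right)}} = \sqrt{\left(-3\right) \left(-28\right) - \left(-162 - \sqrt{196 + \left(-162\right)^{2}}\right)} = \sqrt{84 + \left(\sqrt{196 + 26244} + 162\right)} = \sqrt{84 + \left(\sqrt{26440} + 162\right)} = \sqrt{84 + \left(2 \sqrt{6610} + 162\right)} = \sqrt{84 + \left(162 + 2 \sqrt{6610}\right)} = \sqrt{246 + 2 \sqrt{6610}}$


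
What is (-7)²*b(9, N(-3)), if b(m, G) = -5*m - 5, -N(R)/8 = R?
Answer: -2450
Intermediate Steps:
N(R) = -8*R
b(m, G) = -5 - 5*m
(-7)²*b(9, N(-3)) = (-7)²*(-5 - 5*9) = 49*(-5 - 45) = 49*(-50) = -2450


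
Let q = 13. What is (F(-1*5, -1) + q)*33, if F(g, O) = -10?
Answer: 99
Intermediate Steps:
(F(-1*5, -1) + q)*33 = (-10 + 13)*33 = 3*33 = 99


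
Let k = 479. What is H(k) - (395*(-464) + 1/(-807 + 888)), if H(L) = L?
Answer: 14884478/81 ≈ 1.8376e+5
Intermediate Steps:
H(k) - (395*(-464) + 1/(-807 + 888)) = 479 - (395*(-464) + 1/(-807 + 888)) = 479 - (-183280 + 1/81) = 479 - 1*(-14845679/81) = 479 + 14845679/81 = 14884478/81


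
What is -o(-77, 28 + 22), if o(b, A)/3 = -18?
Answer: 54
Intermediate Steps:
o(b, A) = -54 (o(b, A) = 3*(-18) = -54)
-o(-77, 28 + 22) = -1*(-54) = 54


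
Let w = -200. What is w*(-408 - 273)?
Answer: 136200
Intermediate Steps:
w*(-408 - 273) = -200*(-408 - 273) = -200*(-681) = 136200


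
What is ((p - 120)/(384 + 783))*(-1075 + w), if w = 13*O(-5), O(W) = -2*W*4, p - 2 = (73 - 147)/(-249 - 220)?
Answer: 10224580/182441 ≈ 56.043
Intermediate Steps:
p = 1012/469 (p = 2 + (73 - 147)/(-249 - 220) = 2 - 74/(-469) = 2 - 74*(-1/469) = 2 + 74/469 = 1012/469 ≈ 2.1578)
O(W) = -8*W
w = 520 (w = 13*(-8*(-5)) = 13*40 = 520)
((p - 120)/(384 + 783))*(-1075 + w) = ((1012/469 - 120)/(384 + 783))*(-1075 + 520) = -55268/469/1167*(-555) = -55268/469*1/1167*(-555) = -55268/547323*(-555) = 10224580/182441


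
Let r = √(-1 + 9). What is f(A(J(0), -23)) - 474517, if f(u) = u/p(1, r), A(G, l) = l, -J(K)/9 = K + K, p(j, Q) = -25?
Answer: -11862902/25 ≈ -4.7452e+5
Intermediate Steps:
r = 2*√2 (r = √8 = 2*√2 ≈ 2.8284)
J(K) = -18*K (J(K) = -9*(K + K) = -18*K)
f(u) = -u/25 (f(u) = u/(-25) = u*(-1/25) = -u/25)
f(A(J(0), -23)) - 474517 = -1/25*(-23) - 474517 = 23/25 - 474517 = -11862902/25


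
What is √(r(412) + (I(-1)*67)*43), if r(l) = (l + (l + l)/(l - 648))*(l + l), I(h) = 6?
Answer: √1231915398/59 ≈ 594.89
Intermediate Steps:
r(l) = 2*l*(l + 2*l/(-648 + l)) (r(l) = (l + (2*l)/(-648 + l))*(2*l) = (l + 2*l/(-648 + l))*(2*l) = 2*l*(l + 2*l/(-648 + l)))
√(r(412) + (I(-1)*67)*43) = √(2*412²*(-646 + 412)/(-648 + 412) + (6*67)*43) = √(2*169744*(-234)/(-236) + 402*43) = √(2*169744*(-1/236)*(-234) + 17286) = √(19860048/59 + 17286) = √(20879922/59) = √1231915398/59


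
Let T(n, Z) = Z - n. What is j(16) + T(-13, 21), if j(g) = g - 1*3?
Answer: 47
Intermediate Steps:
j(g) = -3 + g (j(g) = g - 3 = -3 + g)
j(16) + T(-13, 21) = (-3 + 16) + (21 - 1*(-13)) = 13 + (21 + 13) = 13 + 34 = 47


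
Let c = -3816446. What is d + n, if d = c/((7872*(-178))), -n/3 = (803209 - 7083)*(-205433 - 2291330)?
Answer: 4177875308294519935/700608 ≈ 5.9632e+12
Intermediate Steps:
n = 5963213820414 (n = -3*(803209 - 7083)*(-205433 - 2291330) = -2388378*(-2496763) = -3*(-1987737940138) = 5963213820414)
d = 1908223/700608 (d = -3816446/(7872*(-178)) = -3816446/(-1401216) = -3816446*(-1/1401216) = 1908223/700608 ≈ 2.7237)
d + n = 1908223/700608 + 5963213820414 = 4177875308294519935/700608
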